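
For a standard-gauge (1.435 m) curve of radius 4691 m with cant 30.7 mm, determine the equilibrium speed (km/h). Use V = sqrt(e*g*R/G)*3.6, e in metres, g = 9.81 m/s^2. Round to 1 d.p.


Convert cant: e = 30.7 mm = 0.0307 m
V_ms = sqrt(0.0307 * 9.81 * 4691 / 1.435)
V_ms = sqrt(984.511775) = 31.3769 m/s
V = 31.3769 * 3.6 = 113.0 km/h

113.0


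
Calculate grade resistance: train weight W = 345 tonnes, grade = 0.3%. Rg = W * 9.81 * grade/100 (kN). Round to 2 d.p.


Rg = W * 9.81 * grade / 100
Rg = 345 * 9.81 * 0.3 / 100
Rg = 3384.45 * 0.003
Rg = 10.15 kN

10.15


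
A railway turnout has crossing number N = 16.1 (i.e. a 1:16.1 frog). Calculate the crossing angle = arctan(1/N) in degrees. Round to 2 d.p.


1/N = 1/16.1 = 0.062112
angle = arctan(0.062112) = 0.062032 rad
angle = 0.062032 * 180/pi = 3.55 degrees

3.55


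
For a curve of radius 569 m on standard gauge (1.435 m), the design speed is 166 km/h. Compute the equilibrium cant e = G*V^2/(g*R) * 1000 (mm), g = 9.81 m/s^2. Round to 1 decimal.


Convert speed: V = 166 / 3.6 = 46.1111 m/s
Apply formula: e = 1.435 * 46.1111^2 / (9.81 * 569)
e = 1.435 * 2126.2346 / 5581.89
e = 0.546615 m = 546.6 mm

546.6


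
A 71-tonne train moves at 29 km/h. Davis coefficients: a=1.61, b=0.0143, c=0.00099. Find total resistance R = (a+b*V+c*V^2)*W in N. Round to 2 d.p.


b*V = 0.0143 * 29 = 0.4147
c*V^2 = 0.00099 * 841 = 0.83259
R_per_t = 1.61 + 0.4147 + 0.83259 = 2.85729 N/t
R_total = 2.85729 * 71 = 202.87 N

202.87


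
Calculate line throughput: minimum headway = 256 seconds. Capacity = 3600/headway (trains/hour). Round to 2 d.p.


Capacity = 3600 / headway
Capacity = 3600 / 256
Capacity = 14.06 trains/hour

14.06


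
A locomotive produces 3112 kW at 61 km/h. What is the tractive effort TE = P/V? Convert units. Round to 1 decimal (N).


Convert: P = 3112 kW = 3112000 W
V = 61 / 3.6 = 16.9444 m/s
TE = 3112000 / 16.9444
TE = 183659.0 N

183659.0


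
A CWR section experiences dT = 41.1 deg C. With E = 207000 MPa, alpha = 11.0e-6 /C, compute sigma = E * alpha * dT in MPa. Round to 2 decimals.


sigma = E * alpha * dT
sigma = 207000 * 11.0e-6 * 41.1
sigma = 2.277 * 41.1
sigma = 93.58 MPa

93.58


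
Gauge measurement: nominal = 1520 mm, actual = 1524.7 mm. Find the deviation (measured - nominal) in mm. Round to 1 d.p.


Deviation = measured - nominal
Deviation = 1524.7 - 1520
Deviation = 4.7 mm

4.7


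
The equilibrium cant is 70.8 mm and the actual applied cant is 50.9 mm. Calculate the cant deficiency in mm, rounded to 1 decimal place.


Cant deficiency = equilibrium cant - actual cant
CD = 70.8 - 50.9
CD = 19.9 mm

19.9


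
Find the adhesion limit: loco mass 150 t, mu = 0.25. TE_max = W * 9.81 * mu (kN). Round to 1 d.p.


TE_max = W * g * mu
TE_max = 150 * 9.81 * 0.25
TE_max = 1471.5 * 0.25
TE_max = 367.9 kN

367.9


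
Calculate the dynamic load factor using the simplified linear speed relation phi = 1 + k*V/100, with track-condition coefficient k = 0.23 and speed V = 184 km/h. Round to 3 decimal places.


phi = 1 + k * V / 100
phi = 1 + 0.23 * 184 / 100
phi = 1 + 0.4232
phi = 1.423

1.423


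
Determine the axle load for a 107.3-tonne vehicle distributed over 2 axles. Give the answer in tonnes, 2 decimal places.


Load per axle = total weight / number of axles
Load = 107.3 / 2
Load = 53.65 tonnes

53.65


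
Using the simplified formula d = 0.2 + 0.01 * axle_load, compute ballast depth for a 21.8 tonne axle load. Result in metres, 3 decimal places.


d = 0.2 + 0.01 * 21.8
d = 0.2 + 0.218
d = 0.418 m

0.418


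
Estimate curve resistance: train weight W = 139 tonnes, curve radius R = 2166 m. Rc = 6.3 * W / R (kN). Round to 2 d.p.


Rc = 6.3 * W / R
Rc = 6.3 * 139 / 2166
Rc = 875.7 / 2166
Rc = 0.40 kN

0.40


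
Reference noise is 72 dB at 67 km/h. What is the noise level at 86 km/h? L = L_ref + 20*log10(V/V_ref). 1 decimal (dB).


V/V_ref = 86 / 67 = 1.283582
log10(1.283582) = 0.108424
20 * 0.108424 = 2.1685
L = 72 + 2.1685 = 74.2 dB

74.2


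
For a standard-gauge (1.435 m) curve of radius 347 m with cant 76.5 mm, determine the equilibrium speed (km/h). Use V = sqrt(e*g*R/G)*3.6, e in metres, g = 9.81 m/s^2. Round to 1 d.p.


Convert cant: e = 76.5 mm = 0.0765 m
V_ms = sqrt(0.0765 * 9.81 * 347 / 1.435)
V_ms = sqrt(181.471328) = 13.4711 m/s
V = 13.4711 * 3.6 = 48.5 km/h

48.5


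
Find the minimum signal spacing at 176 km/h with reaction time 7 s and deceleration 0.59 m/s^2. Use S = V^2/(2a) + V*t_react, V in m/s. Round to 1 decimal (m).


V = 176 / 3.6 = 48.8889 m/s
Braking distance = 48.8889^2 / (2*0.59) = 2025.5284 m
Sighting distance = 48.8889 * 7 = 342.2222 m
S = 2025.5284 + 342.2222 = 2367.8 m

2367.8


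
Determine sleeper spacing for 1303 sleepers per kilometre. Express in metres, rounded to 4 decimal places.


Spacing = 1000 m / number of sleepers
Spacing = 1000 / 1303
Spacing = 0.7675 m

0.7675


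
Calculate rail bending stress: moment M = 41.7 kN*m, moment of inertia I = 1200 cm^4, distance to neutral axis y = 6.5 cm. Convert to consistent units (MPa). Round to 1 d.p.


Convert units:
M = 41.7 kN*m = 41700000 N*mm
y = 6.5 cm = 65 mm
I = 1200 cm^4 = 12000000 mm^4
sigma = 41700000 * 65 / 12000000
sigma = 225.9 MPa

225.9


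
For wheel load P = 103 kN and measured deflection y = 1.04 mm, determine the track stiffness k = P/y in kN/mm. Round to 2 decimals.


Track stiffness k = P / y
k = 103 / 1.04
k = 99.04 kN/mm

99.04


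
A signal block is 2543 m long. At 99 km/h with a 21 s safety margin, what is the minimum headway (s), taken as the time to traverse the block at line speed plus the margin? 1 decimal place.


V = 99 / 3.6 = 27.5 m/s
Block traversal time = 2543 / 27.5 = 92.4727 s
Headway = 92.4727 + 21
Headway = 113.5 s

113.5


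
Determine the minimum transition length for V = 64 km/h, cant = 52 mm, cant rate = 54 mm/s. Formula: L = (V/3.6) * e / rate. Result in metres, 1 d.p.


Convert speed: V = 64 / 3.6 = 17.7778 m/s
L = 17.7778 * 52 / 54
L = 924.4444 / 54
L = 17.1 m

17.1


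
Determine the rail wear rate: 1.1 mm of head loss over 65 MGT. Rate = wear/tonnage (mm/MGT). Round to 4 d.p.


Wear rate = total wear / cumulative tonnage
Rate = 1.1 / 65
Rate = 0.0169 mm/MGT

0.0169


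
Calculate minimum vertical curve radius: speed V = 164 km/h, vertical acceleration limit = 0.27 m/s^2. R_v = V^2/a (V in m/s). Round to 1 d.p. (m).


Convert speed: V = 164 / 3.6 = 45.5556 m/s
V^2 = 2075.3086 m^2/s^2
R_v = 2075.3086 / 0.27
R_v = 7686.3 m

7686.3


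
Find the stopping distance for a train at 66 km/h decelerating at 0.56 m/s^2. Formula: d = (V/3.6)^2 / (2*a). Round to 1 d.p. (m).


Convert speed: V = 66 / 3.6 = 18.3333 m/s
V^2 = 336.1111
d = 336.1111 / (2 * 0.56)
d = 336.1111 / 1.12
d = 300.1 m

300.1


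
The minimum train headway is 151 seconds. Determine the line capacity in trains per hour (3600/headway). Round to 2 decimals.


Capacity = 3600 / headway
Capacity = 3600 / 151
Capacity = 23.84 trains/hour

23.84


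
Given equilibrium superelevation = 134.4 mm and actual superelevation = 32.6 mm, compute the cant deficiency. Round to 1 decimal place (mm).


Cant deficiency = equilibrium cant - actual cant
CD = 134.4 - 32.6
CD = 101.8 mm

101.8


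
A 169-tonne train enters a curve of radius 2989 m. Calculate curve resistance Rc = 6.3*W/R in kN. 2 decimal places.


Rc = 6.3 * W / R
Rc = 6.3 * 169 / 2989
Rc = 1064.7 / 2989
Rc = 0.36 kN

0.36


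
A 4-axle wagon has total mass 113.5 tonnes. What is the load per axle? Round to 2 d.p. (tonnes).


Load per axle = total weight / number of axles
Load = 113.5 / 4
Load = 28.38 tonnes

28.38


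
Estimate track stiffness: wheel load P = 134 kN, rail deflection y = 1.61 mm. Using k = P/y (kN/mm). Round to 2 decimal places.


Track stiffness k = P / y
k = 134 / 1.61
k = 83.23 kN/mm

83.23


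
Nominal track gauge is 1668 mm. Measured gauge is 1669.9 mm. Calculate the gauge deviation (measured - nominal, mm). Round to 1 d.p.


Deviation = measured - nominal
Deviation = 1669.9 - 1668
Deviation = 1.9 mm

1.9


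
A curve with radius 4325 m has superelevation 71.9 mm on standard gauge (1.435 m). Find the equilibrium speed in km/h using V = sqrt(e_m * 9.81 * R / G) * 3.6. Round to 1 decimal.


Convert cant: e = 71.9 mm = 0.0719 m
V_ms = sqrt(0.0719 * 9.81 * 4325 / 1.435)
V_ms = sqrt(2125.847509) = 46.1069 m/s
V = 46.1069 * 3.6 = 166.0 km/h

166.0


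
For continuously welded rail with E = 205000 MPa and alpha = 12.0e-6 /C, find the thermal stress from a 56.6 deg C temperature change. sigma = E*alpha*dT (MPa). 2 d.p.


sigma = E * alpha * dT
sigma = 205000 * 12.0e-6 * 56.6
sigma = 2.46 * 56.6
sigma = 139.24 MPa

139.24


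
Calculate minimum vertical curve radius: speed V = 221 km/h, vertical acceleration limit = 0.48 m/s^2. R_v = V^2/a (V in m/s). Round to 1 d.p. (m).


Convert speed: V = 221 / 3.6 = 61.3889 m/s
V^2 = 3768.5957 m^2/s^2
R_v = 3768.5957 / 0.48
R_v = 7851.2 m

7851.2


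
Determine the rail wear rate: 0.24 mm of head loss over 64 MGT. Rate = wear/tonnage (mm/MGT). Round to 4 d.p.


Wear rate = total wear / cumulative tonnage
Rate = 0.24 / 64
Rate = 0.0038 mm/MGT

0.0038


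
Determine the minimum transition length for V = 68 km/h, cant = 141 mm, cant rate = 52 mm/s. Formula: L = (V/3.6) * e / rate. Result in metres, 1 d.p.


Convert speed: V = 68 / 3.6 = 18.8889 m/s
L = 18.8889 * 141 / 52
L = 2663.3333 / 52
L = 51.2 m

51.2


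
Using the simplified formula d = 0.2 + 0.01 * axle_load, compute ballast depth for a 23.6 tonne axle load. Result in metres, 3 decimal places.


d = 0.2 + 0.01 * 23.6
d = 0.2 + 0.236
d = 0.436 m

0.436


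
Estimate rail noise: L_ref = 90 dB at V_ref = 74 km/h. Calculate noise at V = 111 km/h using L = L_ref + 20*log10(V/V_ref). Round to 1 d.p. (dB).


V/V_ref = 111 / 74 = 1.5
log10(1.5) = 0.176091
20 * 0.176091 = 3.5218
L = 90 + 3.5218 = 93.5 dB

93.5


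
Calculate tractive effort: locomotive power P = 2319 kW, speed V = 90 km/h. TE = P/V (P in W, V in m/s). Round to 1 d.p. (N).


Convert: P = 2319 kW = 2319000 W
V = 90 / 3.6 = 25.0 m/s
TE = 2319000 / 25.0
TE = 92760.0 N

92760.0


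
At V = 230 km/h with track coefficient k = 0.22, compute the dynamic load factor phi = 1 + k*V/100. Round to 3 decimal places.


phi = 1 + k * V / 100
phi = 1 + 0.22 * 230 / 100
phi = 1 + 0.506
phi = 1.506

1.506


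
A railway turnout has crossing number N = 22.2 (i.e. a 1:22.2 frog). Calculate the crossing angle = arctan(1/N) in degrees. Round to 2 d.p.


1/N = 1/22.2 = 0.045045
angle = arctan(0.045045) = 0.045015 rad
angle = 0.045015 * 180/pi = 2.58 degrees

2.58


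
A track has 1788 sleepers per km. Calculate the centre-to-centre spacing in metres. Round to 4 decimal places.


Spacing = 1000 m / number of sleepers
Spacing = 1000 / 1788
Spacing = 0.5593 m

0.5593


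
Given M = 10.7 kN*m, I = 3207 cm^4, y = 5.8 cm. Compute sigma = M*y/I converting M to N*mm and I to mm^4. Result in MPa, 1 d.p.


Convert units:
M = 10.7 kN*m = 10700000 N*mm
y = 5.8 cm = 58 mm
I = 3207 cm^4 = 32070000 mm^4
sigma = 10700000 * 58 / 32070000
sigma = 19.4 MPa

19.4


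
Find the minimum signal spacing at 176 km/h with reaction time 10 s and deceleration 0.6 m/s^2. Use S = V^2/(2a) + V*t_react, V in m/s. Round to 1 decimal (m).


V = 176 / 3.6 = 48.8889 m/s
Braking distance = 48.8889^2 / (2*0.6) = 1991.7695 m
Sighting distance = 48.8889 * 10 = 488.8889 m
S = 1991.7695 + 488.8889 = 2480.7 m

2480.7


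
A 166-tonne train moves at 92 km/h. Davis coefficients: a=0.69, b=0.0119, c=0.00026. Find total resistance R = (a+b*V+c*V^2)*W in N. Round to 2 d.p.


b*V = 0.0119 * 92 = 1.0948
c*V^2 = 0.00026 * 8464 = 2.20064
R_per_t = 0.69 + 1.0948 + 2.20064 = 3.98544 N/t
R_total = 3.98544 * 166 = 661.58 N

661.58


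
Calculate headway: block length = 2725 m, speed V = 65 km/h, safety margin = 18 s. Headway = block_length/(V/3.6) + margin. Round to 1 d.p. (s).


V = 65 / 3.6 = 18.0556 m/s
Block traversal time = 2725 / 18.0556 = 150.9231 s
Headway = 150.9231 + 18
Headway = 168.9 s

168.9


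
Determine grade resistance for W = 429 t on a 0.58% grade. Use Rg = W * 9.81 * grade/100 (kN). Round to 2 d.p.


Rg = W * 9.81 * grade / 100
Rg = 429 * 9.81 * 0.58 / 100
Rg = 4208.49 * 0.0058
Rg = 24.41 kN

24.41


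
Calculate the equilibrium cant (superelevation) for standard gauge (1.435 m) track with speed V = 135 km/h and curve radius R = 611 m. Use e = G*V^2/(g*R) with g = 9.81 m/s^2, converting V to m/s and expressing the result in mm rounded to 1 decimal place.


Convert speed: V = 135 / 3.6 = 37.5 m/s
Apply formula: e = 1.435 * 37.5^2 / (9.81 * 611)
e = 1.435 * 1406.25 / 5993.91
e = 0.33667 m = 336.7 mm

336.7


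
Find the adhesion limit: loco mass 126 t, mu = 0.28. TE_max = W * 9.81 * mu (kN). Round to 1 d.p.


TE_max = W * g * mu
TE_max = 126 * 9.81 * 0.28
TE_max = 1236.06 * 0.28
TE_max = 346.1 kN

346.1


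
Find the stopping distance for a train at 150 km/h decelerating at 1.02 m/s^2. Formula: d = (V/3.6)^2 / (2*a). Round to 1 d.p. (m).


Convert speed: V = 150 / 3.6 = 41.6667 m/s
V^2 = 1736.1111
d = 1736.1111 / (2 * 1.02)
d = 1736.1111 / 2.04
d = 851.0 m

851.0


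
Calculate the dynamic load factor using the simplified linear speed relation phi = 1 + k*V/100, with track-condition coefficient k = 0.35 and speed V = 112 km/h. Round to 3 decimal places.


phi = 1 + k * V / 100
phi = 1 + 0.35 * 112 / 100
phi = 1 + 0.392
phi = 1.392

1.392


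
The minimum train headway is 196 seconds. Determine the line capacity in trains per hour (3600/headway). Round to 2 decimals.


Capacity = 3600 / headway
Capacity = 3600 / 196
Capacity = 18.37 trains/hour

18.37


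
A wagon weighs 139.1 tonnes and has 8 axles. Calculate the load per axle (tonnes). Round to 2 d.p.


Load per axle = total weight / number of axles
Load = 139.1 / 8
Load = 17.39 tonnes

17.39


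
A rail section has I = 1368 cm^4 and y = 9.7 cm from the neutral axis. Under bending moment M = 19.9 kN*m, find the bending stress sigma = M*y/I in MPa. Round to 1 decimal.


Convert units:
M = 19.9 kN*m = 19900000 N*mm
y = 9.7 cm = 97 mm
I = 1368 cm^4 = 13680000 mm^4
sigma = 19900000 * 97 / 13680000
sigma = 141.1 MPa

141.1


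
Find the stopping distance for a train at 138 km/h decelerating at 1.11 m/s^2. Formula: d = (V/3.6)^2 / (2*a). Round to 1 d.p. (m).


Convert speed: V = 138 / 3.6 = 38.3333 m/s
V^2 = 1469.4444
d = 1469.4444 / (2 * 1.11)
d = 1469.4444 / 2.22
d = 661.9 m

661.9


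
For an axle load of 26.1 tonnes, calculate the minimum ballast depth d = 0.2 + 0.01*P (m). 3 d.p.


d = 0.2 + 0.01 * 26.1
d = 0.2 + 0.261
d = 0.461 m

0.461


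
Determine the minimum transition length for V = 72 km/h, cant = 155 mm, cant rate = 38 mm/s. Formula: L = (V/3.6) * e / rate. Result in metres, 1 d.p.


Convert speed: V = 72 / 3.6 = 20.0 m/s
L = 20.0 * 155 / 38
L = 3100.0 / 38
L = 81.6 m

81.6


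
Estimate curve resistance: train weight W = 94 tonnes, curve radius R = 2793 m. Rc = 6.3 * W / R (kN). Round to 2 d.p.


Rc = 6.3 * W / R
Rc = 6.3 * 94 / 2793
Rc = 592.2 / 2793
Rc = 0.21 kN

0.21


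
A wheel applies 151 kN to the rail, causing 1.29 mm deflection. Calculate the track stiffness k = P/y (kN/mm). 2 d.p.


Track stiffness k = P / y
k = 151 / 1.29
k = 117.05 kN/mm

117.05


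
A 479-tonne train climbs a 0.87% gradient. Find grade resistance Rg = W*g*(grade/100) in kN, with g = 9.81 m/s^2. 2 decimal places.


Rg = W * 9.81 * grade / 100
Rg = 479 * 9.81 * 0.87 / 100
Rg = 4698.99 * 0.0087
Rg = 40.88 kN

40.88


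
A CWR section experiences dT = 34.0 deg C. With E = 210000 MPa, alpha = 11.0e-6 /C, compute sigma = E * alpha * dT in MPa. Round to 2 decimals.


sigma = E * alpha * dT
sigma = 210000 * 11.0e-6 * 34.0
sigma = 2.31 * 34.0
sigma = 78.54 MPa

78.54


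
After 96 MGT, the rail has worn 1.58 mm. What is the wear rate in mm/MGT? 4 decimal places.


Wear rate = total wear / cumulative tonnage
Rate = 1.58 / 96
Rate = 0.0165 mm/MGT

0.0165


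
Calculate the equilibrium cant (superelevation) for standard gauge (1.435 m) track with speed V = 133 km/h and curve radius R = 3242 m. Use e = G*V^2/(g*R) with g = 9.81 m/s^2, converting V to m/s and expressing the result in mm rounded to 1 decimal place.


Convert speed: V = 133 / 3.6 = 36.9444 m/s
Apply formula: e = 1.435 * 36.9444^2 / (9.81 * 3242)
e = 1.435 * 1364.892 / 31804.02
e = 0.061584 m = 61.6 mm

61.6


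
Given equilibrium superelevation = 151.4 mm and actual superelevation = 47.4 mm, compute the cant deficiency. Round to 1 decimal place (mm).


Cant deficiency = equilibrium cant - actual cant
CD = 151.4 - 47.4
CD = 104.0 mm

104.0


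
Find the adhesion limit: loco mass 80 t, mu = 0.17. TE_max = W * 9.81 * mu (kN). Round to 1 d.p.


TE_max = W * g * mu
TE_max = 80 * 9.81 * 0.17
TE_max = 784.8 * 0.17
TE_max = 133.4 kN

133.4


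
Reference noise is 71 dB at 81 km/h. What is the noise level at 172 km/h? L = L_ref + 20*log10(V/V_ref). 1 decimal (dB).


V/V_ref = 172 / 81 = 2.123457
log10(2.123457) = 0.327043
20 * 0.327043 = 6.5409
L = 71 + 6.5409 = 77.5 dB

77.5


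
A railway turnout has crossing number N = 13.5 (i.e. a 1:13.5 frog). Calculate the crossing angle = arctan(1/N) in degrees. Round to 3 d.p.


1/N = 1/13.5 = 0.074074
angle = arctan(0.074074) = 0.073939 rad
angle = 0.073939 * 180/pi = 4.236 degrees

4.236


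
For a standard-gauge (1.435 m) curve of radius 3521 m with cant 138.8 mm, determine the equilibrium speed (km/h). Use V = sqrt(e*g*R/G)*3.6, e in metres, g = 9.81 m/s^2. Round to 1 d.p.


Convert cant: e = 138.8 mm = 0.1388 m
V_ms = sqrt(0.1388 * 9.81 * 3521 / 1.435)
V_ms = sqrt(3340.970166) = 57.8011 m/s
V = 57.8011 * 3.6 = 208.1 km/h

208.1


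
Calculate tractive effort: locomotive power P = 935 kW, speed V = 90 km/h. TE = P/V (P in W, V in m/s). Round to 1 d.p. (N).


Convert: P = 935 kW = 935000 W
V = 90 / 3.6 = 25.0 m/s
TE = 935000 / 25.0
TE = 37400.0 N

37400.0


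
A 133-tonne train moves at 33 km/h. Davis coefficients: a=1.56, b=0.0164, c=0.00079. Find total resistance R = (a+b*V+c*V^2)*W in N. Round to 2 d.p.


b*V = 0.0164 * 33 = 0.5412
c*V^2 = 0.00079 * 1089 = 0.86031
R_per_t = 1.56 + 0.5412 + 0.86031 = 2.96151 N/t
R_total = 2.96151 * 133 = 393.88 N

393.88


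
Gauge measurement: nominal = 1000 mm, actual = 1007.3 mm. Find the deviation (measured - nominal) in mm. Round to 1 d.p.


Deviation = measured - nominal
Deviation = 1007.3 - 1000
Deviation = 7.3 mm

7.3


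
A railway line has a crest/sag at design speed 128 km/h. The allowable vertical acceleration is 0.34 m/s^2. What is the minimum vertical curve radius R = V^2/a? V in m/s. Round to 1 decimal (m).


Convert speed: V = 128 / 3.6 = 35.5556 m/s
V^2 = 1264.1975 m^2/s^2
R_v = 1264.1975 / 0.34
R_v = 3718.2 m

3718.2


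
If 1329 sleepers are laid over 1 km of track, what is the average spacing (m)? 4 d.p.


Spacing = 1000 m / number of sleepers
Spacing = 1000 / 1329
Spacing = 0.7524 m

0.7524


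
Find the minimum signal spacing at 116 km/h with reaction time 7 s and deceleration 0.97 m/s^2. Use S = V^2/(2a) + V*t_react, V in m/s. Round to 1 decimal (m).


V = 116 / 3.6 = 32.2222 m/s
Braking distance = 32.2222^2 / (2*0.97) = 535.1915 m
Sighting distance = 32.2222 * 7 = 225.5556 m
S = 535.1915 + 225.5556 = 760.7 m

760.7


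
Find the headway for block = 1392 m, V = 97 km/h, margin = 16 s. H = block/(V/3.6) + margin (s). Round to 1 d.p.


V = 97 / 3.6 = 26.9444 m/s
Block traversal time = 1392 / 26.9444 = 51.6619 s
Headway = 51.6619 + 16
Headway = 67.7 s

67.7


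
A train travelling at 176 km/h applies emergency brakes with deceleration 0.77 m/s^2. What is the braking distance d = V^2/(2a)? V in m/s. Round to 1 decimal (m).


Convert speed: V = 176 / 3.6 = 48.8889 m/s
V^2 = 2390.1235
d = 2390.1235 / (2 * 0.77)
d = 2390.1235 / 1.54
d = 1552.0 m

1552.0


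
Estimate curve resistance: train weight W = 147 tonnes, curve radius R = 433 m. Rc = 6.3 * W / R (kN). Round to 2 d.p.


Rc = 6.3 * W / R
Rc = 6.3 * 147 / 433
Rc = 926.1 / 433
Rc = 2.14 kN

2.14


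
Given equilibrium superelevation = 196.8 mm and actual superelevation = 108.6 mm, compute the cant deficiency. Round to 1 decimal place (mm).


Cant deficiency = equilibrium cant - actual cant
CD = 196.8 - 108.6
CD = 88.2 mm

88.2


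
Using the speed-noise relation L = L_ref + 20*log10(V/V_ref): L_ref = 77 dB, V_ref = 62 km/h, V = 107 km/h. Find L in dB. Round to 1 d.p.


V/V_ref = 107 / 62 = 1.725806
log10(1.725806) = 0.236992
20 * 0.236992 = 4.7398
L = 77 + 4.7398 = 81.7 dB

81.7


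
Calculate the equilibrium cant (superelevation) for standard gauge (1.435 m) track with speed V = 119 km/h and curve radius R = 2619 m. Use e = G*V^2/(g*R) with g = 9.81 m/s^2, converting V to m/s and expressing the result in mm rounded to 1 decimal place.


Convert speed: V = 119 / 3.6 = 33.0556 m/s
Apply formula: e = 1.435 * 33.0556^2 / (9.81 * 2619)
e = 1.435 * 1092.6698 / 25692.39
e = 0.061029 m = 61.0 mm

61.0


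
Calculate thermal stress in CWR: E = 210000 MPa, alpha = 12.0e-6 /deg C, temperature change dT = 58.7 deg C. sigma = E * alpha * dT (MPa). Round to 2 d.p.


sigma = E * alpha * dT
sigma = 210000 * 12.0e-6 * 58.7
sigma = 2.52 * 58.7
sigma = 147.92 MPa

147.92


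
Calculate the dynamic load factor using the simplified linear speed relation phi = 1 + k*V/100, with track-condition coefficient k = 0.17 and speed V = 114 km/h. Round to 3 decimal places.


phi = 1 + k * V / 100
phi = 1 + 0.17 * 114 / 100
phi = 1 + 0.1938
phi = 1.194

1.194


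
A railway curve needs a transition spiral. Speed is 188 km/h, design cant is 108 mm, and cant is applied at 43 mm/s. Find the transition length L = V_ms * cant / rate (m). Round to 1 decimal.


Convert speed: V = 188 / 3.6 = 52.2222 m/s
L = 52.2222 * 108 / 43
L = 5640.0 / 43
L = 131.2 m

131.2


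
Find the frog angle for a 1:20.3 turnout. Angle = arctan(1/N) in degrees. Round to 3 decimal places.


1/N = 1/20.3 = 0.049261
angle = arctan(0.049261) = 0.049221 rad
angle = 0.049221 * 180/pi = 2.820 degrees

2.820


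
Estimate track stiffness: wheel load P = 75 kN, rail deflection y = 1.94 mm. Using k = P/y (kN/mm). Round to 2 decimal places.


Track stiffness k = P / y
k = 75 / 1.94
k = 38.66 kN/mm

38.66


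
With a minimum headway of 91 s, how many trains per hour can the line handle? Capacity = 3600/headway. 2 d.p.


Capacity = 3600 / headway
Capacity = 3600 / 91
Capacity = 39.56 trains/hour

39.56


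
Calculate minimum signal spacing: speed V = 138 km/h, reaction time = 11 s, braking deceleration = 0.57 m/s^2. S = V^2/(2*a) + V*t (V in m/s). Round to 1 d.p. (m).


V = 138 / 3.6 = 38.3333 m/s
Braking distance = 38.3333^2 / (2*0.57) = 1288.9864 m
Sighting distance = 38.3333 * 11 = 421.6667 m
S = 1288.9864 + 421.6667 = 1710.7 m

1710.7


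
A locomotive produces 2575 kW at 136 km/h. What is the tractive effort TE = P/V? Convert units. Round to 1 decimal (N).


Convert: P = 2575 kW = 2575000 W
V = 136 / 3.6 = 37.7778 m/s
TE = 2575000 / 37.7778
TE = 68161.8 N

68161.8


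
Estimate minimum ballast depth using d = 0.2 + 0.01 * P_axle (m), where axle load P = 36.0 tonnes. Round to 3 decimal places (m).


d = 0.2 + 0.01 * 36.0
d = 0.2 + 0.36
d = 0.560 m

0.560


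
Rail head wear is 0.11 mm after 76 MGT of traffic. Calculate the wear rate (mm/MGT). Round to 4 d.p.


Wear rate = total wear / cumulative tonnage
Rate = 0.11 / 76
Rate = 0.0014 mm/MGT

0.0014


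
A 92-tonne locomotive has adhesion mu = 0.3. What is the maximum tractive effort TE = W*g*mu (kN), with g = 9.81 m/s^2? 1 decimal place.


TE_max = W * g * mu
TE_max = 92 * 9.81 * 0.3
TE_max = 902.52 * 0.3
TE_max = 270.8 kN

270.8


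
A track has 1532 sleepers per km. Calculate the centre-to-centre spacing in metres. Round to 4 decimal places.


Spacing = 1000 m / number of sleepers
Spacing = 1000 / 1532
Spacing = 0.6527 m

0.6527


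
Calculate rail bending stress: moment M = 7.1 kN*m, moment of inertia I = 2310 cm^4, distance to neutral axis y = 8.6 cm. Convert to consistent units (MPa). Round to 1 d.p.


Convert units:
M = 7.1 kN*m = 7100000 N*mm
y = 8.6 cm = 86 mm
I = 2310 cm^4 = 23100000 mm^4
sigma = 7100000 * 86 / 23100000
sigma = 26.4 MPa

26.4


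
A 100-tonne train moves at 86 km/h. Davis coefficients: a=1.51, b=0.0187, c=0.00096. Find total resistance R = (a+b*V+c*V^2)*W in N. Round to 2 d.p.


b*V = 0.0187 * 86 = 1.6082
c*V^2 = 0.00096 * 7396 = 7.10016
R_per_t = 1.51 + 1.6082 + 7.10016 = 10.21836 N/t
R_total = 10.21836 * 100 = 1021.84 N

1021.84


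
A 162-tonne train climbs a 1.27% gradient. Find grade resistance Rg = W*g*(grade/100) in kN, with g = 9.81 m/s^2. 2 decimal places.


Rg = W * 9.81 * grade / 100
Rg = 162 * 9.81 * 1.27 / 100
Rg = 1589.22 * 0.0127
Rg = 20.18 kN

20.18


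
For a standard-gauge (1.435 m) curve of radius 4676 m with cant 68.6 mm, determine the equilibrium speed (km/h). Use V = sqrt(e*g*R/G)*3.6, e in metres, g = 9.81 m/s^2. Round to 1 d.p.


Convert cant: e = 68.6 mm = 0.0686 m
V_ms = sqrt(0.0686 * 9.81 * 4676 / 1.435)
V_ms = sqrt(2192.884332) = 46.8282 m/s
V = 46.8282 * 3.6 = 168.6 km/h

168.6


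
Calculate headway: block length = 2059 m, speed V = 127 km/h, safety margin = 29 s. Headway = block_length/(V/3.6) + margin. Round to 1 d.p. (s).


V = 127 / 3.6 = 35.2778 m/s
Block traversal time = 2059 / 35.2778 = 58.3654 s
Headway = 58.3654 + 29
Headway = 87.4 s

87.4


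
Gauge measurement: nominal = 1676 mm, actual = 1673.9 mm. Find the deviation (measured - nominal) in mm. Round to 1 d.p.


Deviation = measured - nominal
Deviation = 1673.9 - 1676
Deviation = -2.1 mm

-2.1


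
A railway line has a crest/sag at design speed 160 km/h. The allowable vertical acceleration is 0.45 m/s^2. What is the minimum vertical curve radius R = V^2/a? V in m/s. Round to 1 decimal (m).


Convert speed: V = 160 / 3.6 = 44.4444 m/s
V^2 = 1975.3086 m^2/s^2
R_v = 1975.3086 / 0.45
R_v = 4389.6 m

4389.6


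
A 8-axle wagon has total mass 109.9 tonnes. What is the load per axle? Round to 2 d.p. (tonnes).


Load per axle = total weight / number of axles
Load = 109.9 / 8
Load = 13.74 tonnes

13.74


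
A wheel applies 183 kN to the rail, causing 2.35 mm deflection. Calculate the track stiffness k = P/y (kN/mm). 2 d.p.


Track stiffness k = P / y
k = 183 / 2.35
k = 77.87 kN/mm

77.87


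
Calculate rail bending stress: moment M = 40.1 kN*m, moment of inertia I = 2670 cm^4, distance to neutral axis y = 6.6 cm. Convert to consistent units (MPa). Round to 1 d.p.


Convert units:
M = 40.1 kN*m = 40100000 N*mm
y = 6.6 cm = 66 mm
I = 2670 cm^4 = 26700000 mm^4
sigma = 40100000 * 66 / 26700000
sigma = 99.1 MPa

99.1


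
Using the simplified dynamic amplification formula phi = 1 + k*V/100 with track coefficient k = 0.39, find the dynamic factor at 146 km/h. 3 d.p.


phi = 1 + k * V / 100
phi = 1 + 0.39 * 146 / 100
phi = 1 + 0.5694
phi = 1.569

1.569


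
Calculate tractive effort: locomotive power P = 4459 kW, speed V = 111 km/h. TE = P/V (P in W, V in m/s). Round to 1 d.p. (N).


Convert: P = 4459 kW = 4459000 W
V = 111 / 3.6 = 30.8333 m/s
TE = 4459000 / 30.8333
TE = 144616.2 N

144616.2


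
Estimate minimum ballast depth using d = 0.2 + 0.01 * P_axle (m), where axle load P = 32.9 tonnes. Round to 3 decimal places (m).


d = 0.2 + 0.01 * 32.9
d = 0.2 + 0.329
d = 0.529 m

0.529


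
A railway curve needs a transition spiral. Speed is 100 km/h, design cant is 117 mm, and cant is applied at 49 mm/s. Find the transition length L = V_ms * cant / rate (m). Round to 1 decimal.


Convert speed: V = 100 / 3.6 = 27.7778 m/s
L = 27.7778 * 117 / 49
L = 3250.0 / 49
L = 66.3 m

66.3


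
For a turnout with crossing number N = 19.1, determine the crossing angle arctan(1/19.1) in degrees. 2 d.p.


1/N = 1/19.1 = 0.052356
angle = arctan(0.052356) = 0.052308 rad
angle = 0.052308 * 180/pi = 3.00 degrees

3.00


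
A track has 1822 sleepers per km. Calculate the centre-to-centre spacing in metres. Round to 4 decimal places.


Spacing = 1000 m / number of sleepers
Spacing = 1000 / 1822
Spacing = 0.5488 m

0.5488


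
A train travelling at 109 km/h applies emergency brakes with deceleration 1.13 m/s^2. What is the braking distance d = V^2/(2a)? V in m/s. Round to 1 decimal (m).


Convert speed: V = 109 / 3.6 = 30.2778 m/s
V^2 = 916.7438
d = 916.7438 / (2 * 1.13)
d = 916.7438 / 2.26
d = 405.6 m

405.6


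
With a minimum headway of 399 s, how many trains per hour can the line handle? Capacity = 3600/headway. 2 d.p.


Capacity = 3600 / headway
Capacity = 3600 / 399
Capacity = 9.02 trains/hour

9.02


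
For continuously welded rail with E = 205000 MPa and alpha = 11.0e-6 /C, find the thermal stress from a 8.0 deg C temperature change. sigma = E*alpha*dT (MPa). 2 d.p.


sigma = E * alpha * dT
sigma = 205000 * 11.0e-6 * 8.0
sigma = 2.255 * 8.0
sigma = 18.04 MPa

18.04


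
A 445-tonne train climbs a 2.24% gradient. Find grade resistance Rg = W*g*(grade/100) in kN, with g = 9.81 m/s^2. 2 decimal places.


Rg = W * 9.81 * grade / 100
Rg = 445 * 9.81 * 2.24 / 100
Rg = 4365.45 * 0.0224
Rg = 97.79 kN

97.79


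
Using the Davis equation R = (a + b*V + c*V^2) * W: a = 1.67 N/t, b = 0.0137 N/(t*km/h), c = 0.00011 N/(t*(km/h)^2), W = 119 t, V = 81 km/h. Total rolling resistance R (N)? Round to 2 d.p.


b*V = 0.0137 * 81 = 1.1097
c*V^2 = 0.00011 * 6561 = 0.72171
R_per_t = 1.67 + 1.1097 + 0.72171 = 3.50141 N/t
R_total = 3.50141 * 119 = 416.67 N

416.67


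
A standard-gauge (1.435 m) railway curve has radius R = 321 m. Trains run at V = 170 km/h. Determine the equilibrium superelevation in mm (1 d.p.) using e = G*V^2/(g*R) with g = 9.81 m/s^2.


Convert speed: V = 170 / 3.6 = 47.2222 m/s
Apply formula: e = 1.435 * 47.2222^2 / (9.81 * 321)
e = 1.435 * 2229.9383 / 3149.01
e = 1.01618 m = 1016.2 mm

1016.2


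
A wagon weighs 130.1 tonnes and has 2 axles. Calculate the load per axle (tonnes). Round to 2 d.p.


Load per axle = total weight / number of axles
Load = 130.1 / 2
Load = 65.05 tonnes

65.05


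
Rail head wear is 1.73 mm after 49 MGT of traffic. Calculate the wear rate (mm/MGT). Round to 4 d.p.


Wear rate = total wear / cumulative tonnage
Rate = 1.73 / 49
Rate = 0.0353 mm/MGT

0.0353


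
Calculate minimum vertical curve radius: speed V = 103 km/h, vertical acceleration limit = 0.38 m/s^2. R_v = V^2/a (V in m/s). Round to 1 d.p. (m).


Convert speed: V = 103 / 3.6 = 28.6111 m/s
V^2 = 818.5957 m^2/s^2
R_v = 818.5957 / 0.38
R_v = 2154.2 m

2154.2


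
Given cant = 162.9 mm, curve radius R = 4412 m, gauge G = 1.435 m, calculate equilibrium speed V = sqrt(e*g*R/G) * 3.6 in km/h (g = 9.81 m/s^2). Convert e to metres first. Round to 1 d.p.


Convert cant: e = 162.9 mm = 0.1629 m
V_ms = sqrt(0.1629 * 9.81 * 4412 / 1.435)
V_ms = sqrt(4913.304661) = 70.095 m/s
V = 70.095 * 3.6 = 252.3 km/h

252.3


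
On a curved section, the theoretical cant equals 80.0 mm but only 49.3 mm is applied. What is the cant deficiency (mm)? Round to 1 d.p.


Cant deficiency = equilibrium cant - actual cant
CD = 80.0 - 49.3
CD = 30.7 mm

30.7


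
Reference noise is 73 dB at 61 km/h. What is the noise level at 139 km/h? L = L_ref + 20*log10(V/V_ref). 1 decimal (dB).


V/V_ref = 139 / 61 = 2.278689
log10(2.278689) = 0.357685
20 * 0.357685 = 7.1537
L = 73 + 7.1537 = 80.2 dB

80.2


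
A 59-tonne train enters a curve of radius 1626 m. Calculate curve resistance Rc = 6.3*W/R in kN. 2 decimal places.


Rc = 6.3 * W / R
Rc = 6.3 * 59 / 1626
Rc = 371.7 / 1626
Rc = 0.23 kN

0.23


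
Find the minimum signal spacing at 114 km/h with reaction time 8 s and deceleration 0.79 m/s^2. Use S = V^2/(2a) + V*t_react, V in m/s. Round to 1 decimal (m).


V = 114 / 3.6 = 31.6667 m/s
Braking distance = 31.6667^2 / (2*0.79) = 634.6695 m
Sighting distance = 31.6667 * 8 = 253.3333 m
S = 634.6695 + 253.3333 = 888.0 m

888.0


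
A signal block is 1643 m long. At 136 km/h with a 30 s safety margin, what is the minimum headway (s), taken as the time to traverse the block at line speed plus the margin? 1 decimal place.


V = 136 / 3.6 = 37.7778 m/s
Block traversal time = 1643 / 37.7778 = 43.4912 s
Headway = 43.4912 + 30
Headway = 73.5 s

73.5


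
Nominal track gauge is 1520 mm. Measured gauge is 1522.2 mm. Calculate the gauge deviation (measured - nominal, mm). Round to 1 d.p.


Deviation = measured - nominal
Deviation = 1522.2 - 1520
Deviation = 2.2 mm

2.2


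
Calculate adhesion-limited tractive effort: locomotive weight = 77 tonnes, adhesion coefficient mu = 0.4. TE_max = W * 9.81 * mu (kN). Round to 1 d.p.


TE_max = W * g * mu
TE_max = 77 * 9.81 * 0.4
TE_max = 755.37 * 0.4
TE_max = 302.1 kN

302.1


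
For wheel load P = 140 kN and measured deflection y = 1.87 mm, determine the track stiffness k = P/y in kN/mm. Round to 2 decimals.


Track stiffness k = P / y
k = 140 / 1.87
k = 74.87 kN/mm

74.87


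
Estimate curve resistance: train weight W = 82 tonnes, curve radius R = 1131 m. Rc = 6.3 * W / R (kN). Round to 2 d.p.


Rc = 6.3 * W / R
Rc = 6.3 * 82 / 1131
Rc = 516.6 / 1131
Rc = 0.46 kN

0.46


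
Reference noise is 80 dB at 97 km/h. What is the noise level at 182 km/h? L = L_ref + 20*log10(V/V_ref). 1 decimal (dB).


V/V_ref = 182 / 97 = 1.876289
log10(1.876289) = 0.2733
20 * 0.2733 = 5.466
L = 80 + 5.466 = 85.5 dB

85.5


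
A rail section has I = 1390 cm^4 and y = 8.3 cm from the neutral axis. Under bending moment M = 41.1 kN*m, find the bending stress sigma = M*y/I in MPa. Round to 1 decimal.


Convert units:
M = 41.1 kN*m = 41100000 N*mm
y = 8.3 cm = 83 mm
I = 1390 cm^4 = 13900000 mm^4
sigma = 41100000 * 83 / 13900000
sigma = 245.4 MPa

245.4


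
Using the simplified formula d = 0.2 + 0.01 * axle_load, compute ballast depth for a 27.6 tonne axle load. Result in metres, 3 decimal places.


d = 0.2 + 0.01 * 27.6
d = 0.2 + 0.276
d = 0.476 m

0.476


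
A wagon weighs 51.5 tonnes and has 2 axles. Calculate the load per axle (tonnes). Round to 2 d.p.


Load per axle = total weight / number of axles
Load = 51.5 / 2
Load = 25.75 tonnes

25.75


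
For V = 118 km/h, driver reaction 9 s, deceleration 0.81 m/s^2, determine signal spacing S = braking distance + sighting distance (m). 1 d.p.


V = 118 / 3.6 = 32.7778 m/s
Braking distance = 32.7778^2 / (2*0.81) = 663.1992 m
Sighting distance = 32.7778 * 9 = 295.0 m
S = 663.1992 + 295.0 = 958.2 m

958.2


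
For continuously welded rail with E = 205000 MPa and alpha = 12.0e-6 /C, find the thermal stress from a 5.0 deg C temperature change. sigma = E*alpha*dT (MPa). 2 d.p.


sigma = E * alpha * dT
sigma = 205000 * 12.0e-6 * 5.0
sigma = 2.46 * 5.0
sigma = 12.30 MPa

12.30


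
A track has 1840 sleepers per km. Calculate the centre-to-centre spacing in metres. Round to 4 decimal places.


Spacing = 1000 m / number of sleepers
Spacing = 1000 / 1840
Spacing = 0.5435 m

0.5435


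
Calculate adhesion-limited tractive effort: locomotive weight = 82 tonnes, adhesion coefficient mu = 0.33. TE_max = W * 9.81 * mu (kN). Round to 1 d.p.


TE_max = W * g * mu
TE_max = 82 * 9.81 * 0.33
TE_max = 804.42 * 0.33
TE_max = 265.5 kN

265.5


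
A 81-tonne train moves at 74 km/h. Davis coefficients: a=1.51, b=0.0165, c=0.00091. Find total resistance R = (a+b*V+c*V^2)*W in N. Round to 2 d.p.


b*V = 0.0165 * 74 = 1.221
c*V^2 = 0.00091 * 5476 = 4.98316
R_per_t = 1.51 + 1.221 + 4.98316 = 7.71416 N/t
R_total = 7.71416 * 81 = 624.85 N

624.85


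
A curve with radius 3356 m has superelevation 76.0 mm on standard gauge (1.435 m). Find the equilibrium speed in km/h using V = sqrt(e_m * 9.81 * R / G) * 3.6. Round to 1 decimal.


Convert cant: e = 76.0 mm = 0.0760 m
V_ms = sqrt(0.0760 * 9.81 * 3356 / 1.435)
V_ms = sqrt(1743.623247) = 41.7567 m/s
V = 41.7567 * 3.6 = 150.3 km/h

150.3


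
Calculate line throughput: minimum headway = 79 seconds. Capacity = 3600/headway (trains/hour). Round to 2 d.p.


Capacity = 3600 / headway
Capacity = 3600 / 79
Capacity = 45.57 trains/hour

45.57


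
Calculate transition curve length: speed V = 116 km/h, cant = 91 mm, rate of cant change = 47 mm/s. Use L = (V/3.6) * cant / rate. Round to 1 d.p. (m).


Convert speed: V = 116 / 3.6 = 32.2222 m/s
L = 32.2222 * 91 / 47
L = 2932.2222 / 47
L = 62.4 m

62.4


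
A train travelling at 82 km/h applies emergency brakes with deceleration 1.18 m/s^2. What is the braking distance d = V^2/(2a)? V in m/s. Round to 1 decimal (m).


Convert speed: V = 82 / 3.6 = 22.7778 m/s
V^2 = 518.8272
d = 518.8272 / (2 * 1.18)
d = 518.8272 / 2.36
d = 219.8 m

219.8


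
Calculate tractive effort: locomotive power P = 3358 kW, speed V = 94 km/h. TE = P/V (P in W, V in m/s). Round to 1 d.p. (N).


Convert: P = 3358 kW = 3358000 W
V = 94 / 3.6 = 26.1111 m/s
TE = 3358000 / 26.1111
TE = 128604.3 N

128604.3


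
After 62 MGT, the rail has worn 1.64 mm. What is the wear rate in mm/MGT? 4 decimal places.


Wear rate = total wear / cumulative tonnage
Rate = 1.64 / 62
Rate = 0.0265 mm/MGT

0.0265


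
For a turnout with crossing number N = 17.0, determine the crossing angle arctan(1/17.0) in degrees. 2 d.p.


1/N = 1/17.0 = 0.058824
angle = arctan(0.058824) = 0.058756 rad
angle = 0.058756 * 180/pi = 3.37 degrees

3.37


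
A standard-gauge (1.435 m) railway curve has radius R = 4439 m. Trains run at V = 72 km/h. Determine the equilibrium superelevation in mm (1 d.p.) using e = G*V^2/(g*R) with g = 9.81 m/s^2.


Convert speed: V = 72 / 3.6 = 20.0 m/s
Apply formula: e = 1.435 * 20.0^2 / (9.81 * 4439)
e = 1.435 * 400.0 / 43546.59
e = 0.013181 m = 13.2 mm

13.2


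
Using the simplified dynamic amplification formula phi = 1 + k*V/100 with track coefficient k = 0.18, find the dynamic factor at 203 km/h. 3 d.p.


phi = 1 + k * V / 100
phi = 1 + 0.18 * 203 / 100
phi = 1 + 0.3654
phi = 1.365

1.365


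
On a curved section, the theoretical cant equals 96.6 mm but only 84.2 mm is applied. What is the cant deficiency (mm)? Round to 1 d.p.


Cant deficiency = equilibrium cant - actual cant
CD = 96.6 - 84.2
CD = 12.4 mm

12.4


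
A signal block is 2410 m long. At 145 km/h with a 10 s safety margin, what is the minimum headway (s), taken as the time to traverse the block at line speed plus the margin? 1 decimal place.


V = 145 / 3.6 = 40.2778 m/s
Block traversal time = 2410 / 40.2778 = 59.8345 s
Headway = 59.8345 + 10
Headway = 69.8 s

69.8


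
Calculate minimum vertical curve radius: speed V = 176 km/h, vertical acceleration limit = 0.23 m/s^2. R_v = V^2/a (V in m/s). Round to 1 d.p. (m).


Convert speed: V = 176 / 3.6 = 48.8889 m/s
V^2 = 2390.1235 m^2/s^2
R_v = 2390.1235 / 0.23
R_v = 10391.8 m

10391.8


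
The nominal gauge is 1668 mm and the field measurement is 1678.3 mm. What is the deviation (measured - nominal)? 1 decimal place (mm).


Deviation = measured - nominal
Deviation = 1678.3 - 1668
Deviation = 10.3 mm

10.3


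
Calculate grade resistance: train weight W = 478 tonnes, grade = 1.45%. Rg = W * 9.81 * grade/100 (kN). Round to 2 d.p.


Rg = W * 9.81 * grade / 100
Rg = 478 * 9.81 * 1.45 / 100
Rg = 4689.18 * 0.0145
Rg = 67.99 kN

67.99


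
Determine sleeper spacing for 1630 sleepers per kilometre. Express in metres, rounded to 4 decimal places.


Spacing = 1000 m / number of sleepers
Spacing = 1000 / 1630
Spacing = 0.6135 m

0.6135


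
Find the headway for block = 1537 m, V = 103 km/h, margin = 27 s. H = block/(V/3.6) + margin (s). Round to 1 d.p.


V = 103 / 3.6 = 28.6111 m/s
Block traversal time = 1537 / 28.6111 = 53.7204 s
Headway = 53.7204 + 27
Headway = 80.7 s

80.7
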